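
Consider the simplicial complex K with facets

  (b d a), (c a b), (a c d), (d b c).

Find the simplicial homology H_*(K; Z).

H_0 ≅ Z,  H_1 = 0,  H_2 ≅ Z.

Order the vertices as a < b < c < d. Listing each simplex with vertices in this order, K has dimension 2 with simplices:

  0-simplices (4): a, b, c, d
  1-simplices (6): ab, ac, ad, bc, bd, cd
  2-simplices (4): abc, abd, acd, bcd

Hence C_0 ≅ Z^4, C_1 ≅ Z^6, C_2 ≅ Z^4.

The boundary map ∂_1: C_1 → C_0 sends each edge [p,q] (with p < q) to q − p. For instance
  ∂ac = c − a.
This gives a 4×6 integer matrix of rank 3; reducing to Smith normal form yields diagonal entries (1,1,1).

∂_2: C_2 → C_1 sends each 2-simplex [p,q,r] to [q,r] − [p,r] + [p,q]. For instance
  ∂abc = bc − ac + ab,
  ∂acd = cd − ad + ac.
The 6×4 boundary matrix has rank 3 and Smith normal form diag(1,1,1).

Reading off H_k = ker ∂_k / im ∂_{k+1}:

  H_0: rank C_0 − rank ∂_1 = 4 − 3 = 1, and the invariant factors of ∂_1 are all 1, so H_0 ≅ Z.
  H_1: rank ker ∂_1 − rank ∂_2 = (6 − 3) − 3 = 0, and the invariant factors of ∂_2 are all 1, so H_1 ≅ 0.
  H_2: rank ker ∂_2 − rank ∂_3 = (4 − 3) − 0 = 1, and there is no ∂_3, so H_2 ≅ Z.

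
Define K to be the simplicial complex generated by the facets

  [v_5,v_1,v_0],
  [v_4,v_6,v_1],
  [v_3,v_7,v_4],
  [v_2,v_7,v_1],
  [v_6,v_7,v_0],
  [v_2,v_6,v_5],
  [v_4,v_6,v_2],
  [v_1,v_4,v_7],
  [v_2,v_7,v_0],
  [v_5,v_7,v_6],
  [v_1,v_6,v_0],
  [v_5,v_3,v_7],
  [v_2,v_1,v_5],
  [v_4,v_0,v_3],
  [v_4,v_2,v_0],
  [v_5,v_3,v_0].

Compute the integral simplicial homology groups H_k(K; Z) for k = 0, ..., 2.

Fix the vertex order v_0 < v_1 < v_2 < v_3 < v_4 < v_5 < v_6 < v_7 and write every simplex with vertices in increasing order. Then dim K = 2 and the simplices of K are:

  0-simplices (8): [v_0], [v_1], [v_2], [v_3], [v_4], [v_5], [v_6], [v_7]
  1-simplices (24): (24 of them)
  2-simplices (16): (16 of them)

giving chain groups C_0 ≅ Z^8, C_1 ≅ Z^24, C_2 ≅ Z^16.

Boundary ∂_1: C_1 → C_0 maps an edge to its endpoints' difference, ∂[p,q] = q − p. For instance
  ∂[v_0,v_4] = [v_4] − [v_0].
As a 8×24 matrix over Z this has rank 7, with invariant factors (1,1,1,1,1,1,1).

The boundary map ∂_2: C_2 → C_1 acts by ∂[p,q,r] = [q,r] − [p,r] + [p,q]. For instance
  ∂[v_0,v_3,v_5] = [v_3,v_5] − [v_0,v_5] + [v_0,v_3],
  ∂[v_1,v_2,v_7] = [v_2,v_7] − [v_1,v_7] + [v_1,v_2].
As a 24×16 matrix over Z this has rank 15, with invariant factors (1,1,1,1,1,1,1,1,1,1,1,1,1,1,1).

Computing H_k = (kernel of ∂_k) / (image of ∂_{k+1}):

  H_0: rank C_0 − rank ∂_1 = 8 − 7 = 1, and the invariant factors of ∂_1 are all 1, so H_0 = Z.
  H_1: rank ker ∂_1 − rank ∂_2 = (24 − 7) − 15 = 2, and the invariant factors of ∂_2 are all 1, so H_1 = Z^2.
  H_2: rank ker ∂_2 − rank ∂_3 = (16 − 15) − 0 = 1, and there is no ∂_3, so H_2 = Z.

As a check, the Euler characteristic is 8 − 24 + 16 = 0, which agrees with 1 − 2 + 1 = 0.

H_0 ≅ Z,  H_1 ≅ Z^2,  H_2 ≅ Z.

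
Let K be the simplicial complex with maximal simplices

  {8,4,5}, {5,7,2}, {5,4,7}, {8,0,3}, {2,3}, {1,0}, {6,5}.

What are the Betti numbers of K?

Take the total order 0 < 1 < 2 < 3 < 4 < 5 < 6 < 7 < 8 on the vertex set. Then K (dimension 2) consists of the simplices:

  0-simplices (9): [0], [1], [2], [3], [4], [5], [6], [7], [8]
  1-simplices (13): [0,1], [0,3], [0,8], [2,3], [2,5], [2,7], [3,8], [4,5], [4,7], [4,8], [5,6], [5,7], [5,8]
  2-simplices (4): [0,3,8], [2,5,7], [4,5,7], [4,5,8]

so the chain groups are C_0 ≅ Z^9, C_1 ≅ Z^13, C_2 ≅ Z^4.

Boundary ∂_1: C_1 → C_0 maps an edge to its endpoints' difference, ∂[p,q] = q − p.
As a 9×13 matrix over Z this has rank 8, with invariant factors (1,1,1,1,1,1,1,1).

The boundary map ∂_2: C_2 → C_1 maps a triangle to the signed sum of its edges. For instance
  ∂[2,5,7] = [5,7] − [2,7] + [2,5],
  ∂[4,5,8] = [5,8] − [4,8] + [4,5].
As a 13×4 matrix over Z this has rank 4, with invariant factors (1,1,1,1).

Now H_k = ker ∂_k / im ∂_{k+1}, so:

  H_0: rank C_0 − rank ∂_1 = 9 − 8 = 1, and the invariant factors of ∂_1 are all 1, so H_0 ≅ Z.
  H_1: rank ker ∂_1 − rank ∂_2 = (13 − 8) − 4 = 1, and the invariant factors of ∂_2 are all 1, so H_1 ≅ Z.
  H_2: rank ker ∂_2 − rank ∂_3 = (4 − 4) − 0 = 0, and there is no ∂_3, so H_2 ≅ 0.

Hence the Betti numbers are b_0 = 1, b_1 = 1, b_2 = 0.

b_0 = 1, b_1 = 1, b_2 = 0.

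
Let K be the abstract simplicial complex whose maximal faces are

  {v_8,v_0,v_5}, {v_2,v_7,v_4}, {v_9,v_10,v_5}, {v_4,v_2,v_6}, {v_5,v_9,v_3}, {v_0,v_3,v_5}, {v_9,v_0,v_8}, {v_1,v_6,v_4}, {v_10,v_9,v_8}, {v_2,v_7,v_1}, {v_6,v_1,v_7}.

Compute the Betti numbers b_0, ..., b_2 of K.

b_0 = 2, b_1 = 2, b_2 = 0.

Order the vertices as v_0 < v_1 < v_2 < v_3 < v_4 < v_5 < v_6 < v_7 < v_8 < v_9 < v_10. Listing each simplex with vertices in this order, K has dimension 2 with simplices:

  0-simplices (11): [v_0], [v_1], [v_2], [v_3], [v_4], [v_5], [v_6], [v_7], [v_8], [v_9], [v_10]
  1-simplices (22): (22 of them)
  2-simplices (11): (11 of them)

so the chain groups are C_0 ≅ Z^11, C_1 ≅ Z^22, C_2 ≅ Z^11.

Boundary ∂_1: C_1 → C_0 is given by ∂[p,q] = [q] − [p]. For instance
  ∂[v_5,v_8] = [v_8] − [v_5].
The 11×22 boundary matrix has rank 9 and Smith normal form diag(1,1,1,1,1,1,1,1,1).

Boundary ∂_2: C_2 → C_1 maps a triangle to the signed sum of its edges. For instance
  ∂[v_0,v_3,v_5] = [v_3,v_5] − [v_0,v_5] + [v_0,v_3],
  ∂[v_2,v_4,v_6] = [v_4,v_6] − [v_2,v_6] + [v_2,v_4].
The 22×11 boundary matrix has rank 11 and Smith normal form diag(1,1,1,1,1,1,1,1,1,1,1).

Computing H_k = (kernel of ∂_k) / (image of ∂_{k+1}):

  H_0: rank C_0 − rank ∂_1 = 11 − 9 = 2, and the invariant factors of ∂_1 are all 1, so H_0 = Z^2.
  H_1: rank ker ∂_1 − rank ∂_2 = (22 − 9) − 11 = 2, and the invariant factors of ∂_2 are all 1, so H_1 = Z^2.
  H_2: rank ker ∂_2 − rank ∂_3 = (11 − 11) − 0 = 0, and there is no ∂_3, so H_2 = 0.

(K is a triangulation of the disjoint union of the Möbius band and the cylinder S^1 x I.)

Hence the Betti numbers are b_0 = 2, b_1 = 2, b_2 = 0.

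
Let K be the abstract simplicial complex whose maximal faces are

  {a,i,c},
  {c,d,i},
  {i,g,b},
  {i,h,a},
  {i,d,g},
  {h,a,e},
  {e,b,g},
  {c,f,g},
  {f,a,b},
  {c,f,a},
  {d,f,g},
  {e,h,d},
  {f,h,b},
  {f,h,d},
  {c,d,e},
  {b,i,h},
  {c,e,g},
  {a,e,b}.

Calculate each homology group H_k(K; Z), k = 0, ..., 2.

H_0 ≅ Z,  H_1 ≅ Z ⊕ Z/2Z,  H_2 = 0.

K has 9 vertices, 27 edges, 18 triangles.
rank ∂_0 = 0, rank ∂_1 = 8 ⇒ b_0 = 9 − 0 − 8 = 1; all invariant factors of ∂_1 are 1 so no torsion. So H_0 ≅ Z.
rank ∂_1 = 8, rank ∂_2 = 18 ⇒ b_1 = 27 − 8 − 18 = 1; ∂_2 has invariant factor(s) [2] giving torsion. So H_1 ≅ Z ⊕ Z/2Z.
rank ∂_2 = 18, rank ∂_3 = 0 ⇒ b_2 = 18 − 18 − 0 = 0. So H_2 ≅ 0.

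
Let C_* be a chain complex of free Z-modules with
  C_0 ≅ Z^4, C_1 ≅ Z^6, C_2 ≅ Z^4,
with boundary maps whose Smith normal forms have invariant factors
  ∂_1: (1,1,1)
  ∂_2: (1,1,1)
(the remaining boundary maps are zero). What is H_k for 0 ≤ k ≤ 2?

H_0: b_0 = 4 − 0 − 3 = 1; torsion from ∂_1 factors > 1: none. So H_0 = Z.
H_1: b_1 = 6 − 3 − 3 = 0; torsion from ∂_2 factors > 1: none. So H_1 = 0.
H_2: b_2 = 4 − 3 − 0 = 1; torsion from ∂_3 factors > 1: none. So H_2 = Z.

H_0 = Z,  H_1 = 0,  H_2 = Z.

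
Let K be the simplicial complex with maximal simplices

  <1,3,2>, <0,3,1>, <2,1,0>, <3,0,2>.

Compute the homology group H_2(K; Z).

Take the total order 0 < 1 < 2 < 3 on the vertex set. Then K (dimension 2) consists of the simplices:

  0-simplices (4): [0], [1], [2], [3]
  1-simplices (6): [0,1], [0,2], [0,3], [1,2], [1,3], [2,3]
  2-simplices (4): [0,1,2], [0,1,3], [0,2,3], [1,2,3]

Hence C_0 ≅ Z^4, C_1 ≅ Z^6, C_2 ≅ Z^4.

The boundary map ∂_1: C_1 → C_0 maps an edge to its endpoints' difference, ∂[p,q] = q − p.
The 4×6 boundary matrix has rank 3 and Smith normal form diag(1,1,1).

∂_2: C_2 → C_1 acts by ∂[p,q,r] = [q,r] − [p,r] + [p,q]. For instance
  ∂[0,1,2] = [1,2] − [0,2] + [0,1],
  ∂[0,1,3] = [1,3] − [0,3] + [0,1].
The 6×4 boundary matrix has rank 3 and Smith normal form diag(1,1,1).

Reading off H_k = ker ∂_k / im ∂_{k+1}:

  H_2: rank ker ∂_2 − rank ∂_3 = (4 − 3) − 0 = 1, and there is no ∂_3, so H_2 ≅ Z.

(K is a triangulation of the 2-sphere S^2.)

H_2 = Z.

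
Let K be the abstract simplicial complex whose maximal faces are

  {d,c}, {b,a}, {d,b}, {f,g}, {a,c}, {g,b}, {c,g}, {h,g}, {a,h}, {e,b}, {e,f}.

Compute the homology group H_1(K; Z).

Take the total order a < b < c < d < e < f < g < h on the vertex set. Then K (dimension 1) consists of the simplices:

  0-simplices (8): a, b, c, d, e, f, g, h
  1-simplices (11): ab, ac, ah, bd, be, bg, cd, cg, ef, fg, gh

Hence C_0 ≅ Z^8, C_1 ≅ Z^11.

Boundary ∂_1: C_1 → C_0 maps an edge to its endpoints' difference, ∂[p,q] = q − p.
This gives a 8×11 integer matrix of rank 7; reducing to Smith normal form yields diagonal entries (1,1,1,1,1,1,1).

Now H_k = ker ∂_k / im ∂_{k+1}, so:

  H_1: rank ker ∂_1 − rank ∂_2 = (11 − 7) − 0 = 4, and there is no ∂_2, so H_1 = Z^4.

H_1 = Z^4.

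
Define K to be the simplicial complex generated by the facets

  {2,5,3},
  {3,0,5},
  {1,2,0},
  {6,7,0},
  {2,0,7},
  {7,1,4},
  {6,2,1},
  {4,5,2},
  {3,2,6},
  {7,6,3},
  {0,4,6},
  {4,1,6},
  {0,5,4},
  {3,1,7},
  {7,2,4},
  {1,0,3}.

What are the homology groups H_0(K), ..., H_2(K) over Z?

H_0 = Z,  H_1 = Z^2,  H_2 = Z.

K has 8 vertices, 24 edges, 16 triangles.
rank ∂_0 = 0, rank ∂_1 = 7 ⇒ b_0 = 8 − 0 − 7 = 1; all invariant factors of ∂_1 are 1 so no torsion. So H_0 = Z.
rank ∂_1 = 7, rank ∂_2 = 15 ⇒ b_1 = 24 − 7 − 15 = 2; all invariant factors of ∂_2 are 1 so no torsion. So H_1 = Z^2.
rank ∂_2 = 15, rank ∂_3 = 0 ⇒ b_2 = 16 − 15 − 0 = 1. So H_2 = Z.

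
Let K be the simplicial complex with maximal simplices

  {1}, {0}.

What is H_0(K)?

Fix the vertex order 0 < 1 and write every simplex with vertices in increasing order. Then dim K = 0 and the simplices of K are:

  0-simplices (2): [0], [1]

so the chain groups are C_0 ≅ Z^2.

Computing H_k = (kernel of ∂_k) / (image of ∂_{k+1}):

  H_0: rank C_0 − rank ∂_1 = 2 − 0 = 2, and there is no ∂_1, so H_0 = Z^2.

H_0 ≅ Z^2.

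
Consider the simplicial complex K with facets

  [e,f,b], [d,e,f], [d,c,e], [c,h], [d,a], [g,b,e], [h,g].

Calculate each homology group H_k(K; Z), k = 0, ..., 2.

H_0 = Z,  H_1 = Z,  H_2 = 0.

We work with the vertex ordering a < b < c < d < e < f < g < h. The simplices of K, each written with vertices in increasing order, are:

  0-simplices (8): a, b, c, d, e, f, g, h
  1-simplices (12): ad, be, bf, bg, cd, ce, ch, de, df, ef, eg, gh
  2-simplices (4): bef, beg, cde, def

so the chain groups are C_0 ≅ Z^8, C_1 ≅ Z^12, C_2 ≅ Z^4.

The boundary map ∂_1: C_1 → C_0 maps an edge to its endpoints' difference, ∂[p,q] = q − p.
The 8×12 boundary matrix has rank 7 and Smith normal form diag(1,1,1,1,1,1,1).

∂_2: C_2 → C_1 sends each 2-simplex [p,q,r] to [q,r] − [p,r] + [p,q]. For instance
  ∂def = ef − df + de,
  ∂bef = ef − bf + be.
The 12×4 boundary matrix has rank 4 and Smith normal form diag(1,1,1,1).

Now H_k = ker ∂_k / im ∂_{k+1}, so:

  H_0: rank C_0 − rank ∂_1 = 8 − 7 = 1, and the invariant factors of ∂_1 are all 1, so H_0 = Z.
  H_1: rank ker ∂_1 − rank ∂_2 = (12 − 7) − 4 = 1, and the invariant factors of ∂_2 are all 1, so H_1 = Z.
  H_2: rank ker ∂_2 − rank ∂_3 = (4 − 4) − 0 = 0, and there is no ∂_3, so H_2 = 0.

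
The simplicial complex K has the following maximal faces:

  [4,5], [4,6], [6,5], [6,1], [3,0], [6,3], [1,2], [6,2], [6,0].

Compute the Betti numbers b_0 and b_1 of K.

We work with the vertex ordering 0 < 1 < 2 < 3 < 4 < 5 < 6. The simplices of K, each written with vertices in increasing order, are:

  0-simplices (7): [0], [1], [2], [3], [4], [5], [6]
  1-simplices (9): [0,3], [0,6], [1,2], [1,6], [2,6], [3,6], [4,5], [4,6], [5,6]

so the chain groups are C_0 ≅ Z^7, C_1 ≅ Z^9.

The boundary map ∂_1: C_1 → C_0 maps an edge to its endpoints' difference, ∂[p,q] = q − p.
As a 7×9 matrix over Z this has rank 6, with invariant factors (1,1,1,1,1,1).

Now H_k = ker ∂_k / im ∂_{k+1}, so:

  H_0: rank C_0 − rank ∂_1 = 7 − 6 = 1, and the invariant factors of ∂_1 are all 1, so H_0 = Z.
  H_1: rank ker ∂_1 − rank ∂_2 = (9 − 6) − 0 = 3, and there is no ∂_2, so H_1 = Z^3.

(K is a triangulation of a wedge of 3 circles.)

Hence the Betti numbers are b_0 = 1, b_1 = 3.

b_0 = 1, b_1 = 3.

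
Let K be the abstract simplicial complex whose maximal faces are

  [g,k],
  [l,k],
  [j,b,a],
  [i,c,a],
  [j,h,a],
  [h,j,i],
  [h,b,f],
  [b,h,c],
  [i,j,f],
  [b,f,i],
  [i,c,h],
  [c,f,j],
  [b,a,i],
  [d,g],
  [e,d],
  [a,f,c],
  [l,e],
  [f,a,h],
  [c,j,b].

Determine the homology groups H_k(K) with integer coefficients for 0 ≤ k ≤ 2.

H_0 = Z^2,  H_1 = Z^3,  H_2 = Z.

Order the vertices as a < b < c < d < e < f < g < h < i < j < k < l. Listing each simplex with vertices in this order, K has dimension 2 with simplices:

  0-simplices (12): a, b, c, d, e, f, g, h, i, j, k, l
  1-simplices (26): ab, ac, af, ah, ai, aj, bc, bf, bh, bi, bj, cf, ch, ci, cj, de, dg, el, fh, fi, fj, gk, hi, hj, ij, kl
  2-simplices (14): abi, abj, acf, aci, afh, ahj, bch, bcj, bfh, bfi, cfj, chi, fij, hij

giving chain groups C_0 ≅ Z^12, C_1 ≅ Z^26, C_2 ≅ Z^14.

Boundary ∂_1: C_1 → C_0 sends each edge [p,q] (with p < q) to q − p. For instance
  ∂de = e − d.
As a 12×26 matrix over Z this has rank 10, with invariant factors (1,1,1,1,1,1,1,1,1,1).

Boundary ∂_2: C_2 → C_1 maps a triangle to the signed sum of its edges. For instance
  ∂aci = ci − ai + ac,
  ∂bfh = fh − bh + bf.
The resulting 26×14 matrix has rank 13, and its Smith normal form has invariant factors (1,1,1,1,1,1,1,1,1,1,1,1,1).

Now H_k = ker ∂_k / im ∂_{k+1}, so:

  H_0: rank C_0 − rank ∂_1 = 12 − 10 = 2, and the invariant factors of ∂_1 are all 1, so H_0 ≅ Z^2.
  H_1: rank ker ∂_1 − rank ∂_2 = (26 − 10) − 13 = 3, and the invariant factors of ∂_2 are all 1, so H_1 ≅ Z^3.
  H_2: rank ker ∂_2 − rank ∂_3 = (14 − 13) − 0 = 1, and there is no ∂_3, so H_2 ≅ Z.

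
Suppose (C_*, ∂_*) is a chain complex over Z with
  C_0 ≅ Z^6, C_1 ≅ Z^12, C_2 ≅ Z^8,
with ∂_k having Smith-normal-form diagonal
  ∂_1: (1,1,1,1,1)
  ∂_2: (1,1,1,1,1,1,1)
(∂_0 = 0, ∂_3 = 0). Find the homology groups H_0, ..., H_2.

H_0: b_0 = 6 − 0 − 5 = 1; torsion from ∂_1 factors > 1: none. So H_0 ≅ Z.
H_1: b_1 = 12 − 5 − 7 = 0; torsion from ∂_2 factors > 1: none. So H_1 ≅ 0.
H_2: b_2 = 8 − 7 − 0 = 1; torsion from ∂_3 factors > 1: none. So H_2 ≅ Z.

H_0 ≅ Z,  H_1 = 0,  H_2 ≅ Z.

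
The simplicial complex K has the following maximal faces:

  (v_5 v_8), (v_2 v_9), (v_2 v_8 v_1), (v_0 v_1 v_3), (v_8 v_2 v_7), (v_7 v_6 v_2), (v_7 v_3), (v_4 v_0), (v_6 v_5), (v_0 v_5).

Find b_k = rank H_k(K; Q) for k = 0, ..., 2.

Fix the vertex order v_0 < v_1 < v_2 < v_3 < v_4 < v_5 < v_6 < v_7 < v_8 < v_9 and write every simplex with vertices in increasing order. Then dim K = 2 and the simplices of K are:

  0-simplices (10): [v_0], [v_1], [v_2], [v_3], [v_4], [v_5], [v_6], [v_7], [v_8], [v_9]
  1-simplices (16): (16 of them)
  2-simplices (4): [v_0,v_1,v_3], [v_1,v_2,v_8], [v_2,v_6,v_7], [v_2,v_7,v_8]

Hence C_0 ≅ Z^10, C_1 ≅ Z^16, C_2 ≅ Z^4.

The boundary map ∂_1: C_1 → C_0 sends each edge [p,q] (with p < q) to q − p.
The resulting 10×16 matrix has rank 9, and its Smith normal form has invariant factors (1,1,1,1,1,1,1,1,1).

Boundary ∂_2: C_2 → C_1 maps a triangle to the signed sum of its edges. For instance
  ∂[v_1,v_2,v_8] = [v_2,v_8] − [v_1,v_8] + [v_1,v_2],
  ∂[v_2,v_7,v_8] = [v_7,v_8] − [v_2,v_8] + [v_2,v_7].
The 16×4 boundary matrix has rank 4 and Smith normal form diag(1,1,1,1).

Reading off H_k = ker ∂_k / im ∂_{k+1}:

  H_0: rank C_0 − rank ∂_1 = 10 − 9 = 1, and the invariant factors of ∂_1 are all 1, so H_0 = Z.
  H_1: rank ker ∂_1 − rank ∂_2 = (16 − 9) − 4 = 3, and the invariant factors of ∂_2 are all 1, so H_1 = Z^3.
  H_2: rank ker ∂_2 − rank ∂_3 = (4 − 4) − 0 = 0, and there is no ∂_3, so H_2 = 0.

Hence the Betti numbers are b_0 = 1, b_1 = 3, b_2 = 0.

b_0 = 1, b_1 = 3, b_2 = 0.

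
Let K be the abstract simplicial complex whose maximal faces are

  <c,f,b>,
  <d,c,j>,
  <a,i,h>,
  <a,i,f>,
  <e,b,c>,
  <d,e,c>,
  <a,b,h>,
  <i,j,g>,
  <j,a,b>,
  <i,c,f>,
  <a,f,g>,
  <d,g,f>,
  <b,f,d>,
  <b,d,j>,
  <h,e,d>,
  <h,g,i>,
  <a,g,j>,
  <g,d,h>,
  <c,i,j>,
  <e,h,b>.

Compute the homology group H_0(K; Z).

Fix the vertex order a < b < c < d < e < f < g < h < i < j and write every simplex with vertices in increasing order. Then dim K = 2 and the simplices of K are:

  0-simplices (10): a, b, c, d, e, f, g, h, i, j
  1-simplices (30): ab, af, ag, ah, ai, aj, bc, bd, be, bf, bh, bj, cd, ce, cf, ci, cj, de, df, dg, dh, dj, eh, fg, fi, gh, gi, gj, hi, ij
  2-simplices (20): abh, abj, afg, afi, agj, ahi, bce, bcf, bdf, bdj, beh, cde, cdj, cfi, cij, deh, dfg, dgh, ghi, gij

Hence C_0 ≅ Z^10, C_1 ≅ Z^30, C_2 ≅ Z^20.

Boundary ∂_1: C_1 → C_0 maps an edge to its endpoints' difference, ∂[p,q] = q − p.
This gives a 10×30 integer matrix of rank 9; reducing to Smith normal form yields diagonal entries (1,1,1,1,1,1,1,1,1).

Boundary ∂_2: C_2 → C_1 maps a triangle to the signed sum of its edges. For instance
  ∂abh = bh − ah + ab,
  ∂cij = ij − cj + ci.
The resulting 30×20 matrix has rank 20, and its Smith normal form has invariant factors (1,1,1,1,1,1,1,1,1,1,1,1,1,1,1,1,1,1,1,2).

Now H_k = ker ∂_k / im ∂_{k+1}, so:

  H_0: rank C_0 − rank ∂_1 = 10 − 9 = 1, and the invariant factors of ∂_1 are all 1, so H_0 = Z.

(K is a triangulation of the Klein bottle.)

H_0 ≅ Z.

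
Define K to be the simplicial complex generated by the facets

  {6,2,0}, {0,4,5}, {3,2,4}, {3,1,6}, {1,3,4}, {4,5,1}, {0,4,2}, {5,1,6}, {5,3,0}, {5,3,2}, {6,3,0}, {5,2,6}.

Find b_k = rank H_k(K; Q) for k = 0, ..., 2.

Fix the vertex order 0 < 1 < 2 < 3 < 4 < 5 < 6 and write every simplex with vertices in increasing order. Then dim K = 2 and the simplices of K are:

  0-simplices (7): [0], [1], [2], [3], [4], [5], [6]
  1-simplices (18): [0,2], [0,3], [0,4], [0,5], [0,6], [1,3], [1,4], [1,5], [1,6], [2,3], [2,4], [2,5], [2,6], [3,4], [3,5], [3,6], [4,5], [5,6]
  2-simplices (12): [0,2,4], [0,2,6], [0,3,5], [0,3,6], [0,4,5], [1,3,4], [1,3,6], [1,4,5], [1,5,6], [2,3,4], [2,3,5], [2,5,6]

giving chain groups C_0 ≅ Z^7, C_1 ≅ Z^18, C_2 ≅ Z^12.

Boundary ∂_1: C_1 → C_0 maps an edge to its endpoints' difference, ∂[p,q] = q − p. For instance
  ∂[1,5] = [5] − [1].
The 7×18 boundary matrix has rank 6 and Smith normal form diag(1,1,1,1,1,1).

Boundary ∂_2: C_2 → C_1 maps a triangle to the signed sum of its edges. For instance
  ∂[1,5,6] = [5,6] − [1,6] + [1,5],
  ∂[1,3,6] = [3,6] − [1,6] + [1,3].
The 18×12 boundary matrix has rank 12 and Smith normal form diag(1,1,1,1,1,1,1,1,1,1,1,2).

From H_k ≅ ker(∂_k) / im(∂_{k+1}) we obtain:

  H_0: rank C_0 − rank ∂_1 = 7 − 6 = 1, and the invariant factors of ∂_1 are all 1, so H_0 = Z.
  H_1: rank ker ∂_1 − rank ∂_2 = (18 − 6) − 12 = 0, and ∂_2 has invariant factor 2 > 1, so H_1 = Z/2.
  H_2: rank ker ∂_2 − rank ∂_3 = (12 − 12) − 0 = 0, and there is no ∂_3, so H_2 = 0.

Hence the Betti numbers are b_0 = 1, b_1 = 0, b_2 = 0.

b_0 = 1, b_1 = 0, b_2 = 0.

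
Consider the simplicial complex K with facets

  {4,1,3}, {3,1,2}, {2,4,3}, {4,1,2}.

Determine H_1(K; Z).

H_1 ≅ 0.

Fix the vertex order 1 < 2 < 3 < 4 and write every simplex with vertices in increasing order. Then dim K = 2 and the simplices of K are:

  0-simplices (4): [1], [2], [3], [4]
  1-simplices (6): [1,2], [1,3], [1,4], [2,3], [2,4], [3,4]
  2-simplices (4): [1,2,3], [1,2,4], [1,3,4], [2,3,4]

so the chain groups are C_0 ≅ Z^4, C_1 ≅ Z^6, C_2 ≅ Z^4.

∂_1: C_1 → C_0 is given by ∂[p,q] = [q] − [p]. For instance
  ∂[2,4] = [4] − [2].
This gives a 4×6 integer matrix of rank 3; reducing to Smith normal form yields diagonal entries (1,1,1).

∂_2: C_2 → C_1 acts by ∂[p,q,r] = [q,r] − [p,r] + [p,q]. For instance
  ∂[2,3,4] = [3,4] − [2,4] + [2,3],
  ∂[1,2,4] = [2,4] − [1,4] + [1,2].
As a 6×4 matrix over Z this has rank 3, with invariant factors (1,1,1).

Now H_k = ker ∂_k / im ∂_{k+1}, so:

  H_1: rank ker ∂_1 − rank ∂_2 = (6 − 3) − 3 = 0, and the invariant factors of ∂_2 are all 1, so H_1 = 0.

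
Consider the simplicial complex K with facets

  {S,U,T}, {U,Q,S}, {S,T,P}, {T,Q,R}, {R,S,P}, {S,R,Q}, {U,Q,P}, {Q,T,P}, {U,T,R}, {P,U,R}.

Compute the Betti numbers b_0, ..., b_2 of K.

b_0 = 1, b_1 = 0, b_2 = 0.

We work with the vertex ordering P < Q < R < S < T < U. The simplices of K, each written with vertices in increasing order, are:

  0-simplices (6): P, Q, R, S, T, U
  1-simplices (15): PQ, PR, PS, PT, PU, QR, QS, QT, QU, RS, RT, RU, ST, SU, TU
  2-simplices (10): PQT, PQU, PRS, PRU, PST, QRS, QRT, QSU, RTU, STU

so the chain groups are C_0 ≅ Z^6, C_1 ≅ Z^15, C_2 ≅ Z^10.

∂_1: C_1 → C_0 sends each edge [p,q] (with p < q) to q − p. For instance
  ∂PR = R − P.
This gives a 6×15 integer matrix of rank 5; reducing to Smith normal form yields diagonal entries (1,1,1,1,1).

∂_2: C_2 → C_1 acts by ∂[p,q,r] = [q,r] − [p,r] + [p,q]. For instance
  ∂STU = TU − SU + ST,
  ∂QRT = RT − QT + QR.
As a 15×10 matrix over Z this has rank 10, with invariant factors (1,1,1,1,1,1,1,1,1,2).

Reading off H_k = ker ∂_k / im ∂_{k+1}:

  H_0: rank C_0 − rank ∂_1 = 6 − 5 = 1, and the invariant factors of ∂_1 are all 1, so H_0 ≅ Z.
  H_1: rank ker ∂_1 − rank ∂_2 = (15 − 5) − 10 = 0, and ∂_2 has invariant factor 2 > 1, so H_1 ≅ Z/2.
  H_2: rank ker ∂_2 − rank ∂_3 = (10 − 10) − 0 = 0, and there is no ∂_3, so H_2 ≅ 0.

As a check, the Euler characteristic is 6 − 15 + 10 = 1, which agrees with 1 − 0 + 0 = 1.
(K is a triangulation of the real projective plane RP^2.)

Hence the Betti numbers are b_0 = 1, b_1 = 0, b_2 = 0.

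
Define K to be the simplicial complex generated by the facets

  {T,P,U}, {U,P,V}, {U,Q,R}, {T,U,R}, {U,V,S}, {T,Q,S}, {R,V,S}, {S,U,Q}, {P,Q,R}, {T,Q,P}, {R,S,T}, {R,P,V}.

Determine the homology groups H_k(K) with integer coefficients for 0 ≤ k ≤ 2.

Take the total order P < Q < R < S < T < U < V on the vertex set. Then K (dimension 2) consists of the simplices:

  0-simplices (7): P, Q, R, S, T, U, V
  1-simplices (18): PQ, PR, PT, PU, PV, QR, QS, QT, QU, RS, RT, RU, RV, ST, SU, SV, TU, UV
  2-simplices (12): PQR, PQT, PRV, PTU, PUV, QRU, QST, QSU, RST, RSV, RTU, SUV

so the chain groups are C_0 ≅ Z^7, C_1 ≅ Z^18, C_2 ≅ Z^12.

Boundary ∂_1: C_1 → C_0 is given by ∂[p,q] = [q] − [p].
The resulting 7×18 matrix has rank 6, and its Smith normal form has invariant factors (1,1,1,1,1,1).

The boundary map ∂_2: C_2 → C_1 maps a triangle to the signed sum of its edges. For instance
  ∂PRV = RV − PV + PR,
  ∂SUV = UV − SV + SU.
This gives a 18×12 integer matrix of rank 12; reducing to Smith normal form yields diagonal entries (1,1,1,1,1,1,1,1,1,1,1,2).

From H_k ≅ ker(∂_k) / im(∂_{k+1}) we obtain:

  H_0: rank C_0 − rank ∂_1 = 7 − 6 = 1, and the invariant factors of ∂_1 are all 1, so H_0 ≅ Z.
  H_1: rank ker ∂_1 − rank ∂_2 = (18 − 6) − 12 = 0, and ∂_2 has invariant factor 2 > 1, so H_1 ≅ Z/2Z.
  H_2: rank ker ∂_2 − rank ∂_3 = (12 − 12) − 0 = 0, and there is no ∂_3, so H_2 ≅ 0.

(K is a triangulation of the real projective plane RP^2.)

H_0 = Z,  H_1 = Z/2Z,  H_2 = 0.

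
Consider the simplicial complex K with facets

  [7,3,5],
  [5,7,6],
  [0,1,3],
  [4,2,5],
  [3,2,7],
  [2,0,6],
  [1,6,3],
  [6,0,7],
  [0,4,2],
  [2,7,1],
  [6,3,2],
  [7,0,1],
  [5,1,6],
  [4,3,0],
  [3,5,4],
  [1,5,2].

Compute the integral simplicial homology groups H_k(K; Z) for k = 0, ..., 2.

Order the vertices as 0 < 1 < 2 < 3 < 4 < 5 < 6 < 7. Listing each simplex with vertices in this order, K has dimension 2 with simplices:

  0-simplices (8): [0], [1], [2], [3], [4], [5], [6], [7]
  1-simplices (24): (24 of them)
  2-simplices (16): [0,1,3], [0,1,7], [0,2,4], [0,2,6], [0,3,4], [0,6,7], [1,2,5], [1,2,7], [1,3,6], [1,5,6], [2,3,6], [2,3,7], [2,4,5], [3,4,5], [3,5,7], [5,6,7]

giving chain groups C_0 ≅ Z^8, C_1 ≅ Z^24, C_2 ≅ Z^16.

The boundary map ∂_1: C_1 → C_0 is given by ∂[p,q] = [q] − [p]. For instance
  ∂[1,3] = [3] − [1].
As a 8×24 matrix over Z this has rank 7, with invariant factors (1,1,1,1,1,1,1).

The boundary map ∂_2: C_2 → C_1 sends each 2-simplex [p,q,r] to [q,r] − [p,r] + [p,q]. For instance
  ∂[0,1,3] = [1,3] − [0,3] + [0,1],
  ∂[1,2,5] = [2,5] − [1,5] + [1,2].
This gives a 24×16 integer matrix of rank 15; reducing to Smith normal form yields diagonal entries (1,1,1,1,1,1,1,1,1,1,1,1,1,1,1).

Reading off H_k = ker ∂_k / im ∂_{k+1}:

  H_0: rank C_0 − rank ∂_1 = 8 − 7 = 1, and the invariant factors of ∂_1 are all 1, so H_0 ≅ Z.
  H_1: rank ker ∂_1 − rank ∂_2 = (24 − 7) − 15 = 2, and the invariant factors of ∂_2 are all 1, so H_1 ≅ Z^2.
  H_2: rank ker ∂_2 − rank ∂_3 = (16 − 15) − 0 = 1, and there is no ∂_3, so H_2 ≅ Z.

H_0 ≅ Z,  H_1 ≅ Z^2,  H_2 ≅ Z.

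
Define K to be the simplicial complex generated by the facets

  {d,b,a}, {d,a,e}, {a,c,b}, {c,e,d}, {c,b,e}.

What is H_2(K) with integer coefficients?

H_2 = 0.

Take the total order a < b < c < d < e on the vertex set. Then K (dimension 2) consists of the simplices:

  0-simplices (5): a, b, c, d, e
  1-simplices (10): ab, ac, ad, ae, bc, bd, be, cd, ce, de
  2-simplices (5): abc, abd, ade, bce, cde

Hence C_0 ≅ Z^5, C_1 ≅ Z^10, C_2 ≅ Z^5.

Boundary ∂_1: C_1 → C_0 is given by ∂[p,q] = [q] − [p]. For instance
  ∂ae = e − a.
As a 5×10 matrix over Z this has rank 4, with invariant factors (1,1,1,1).

Boundary ∂_2: C_2 → C_1 acts by ∂[p,q,r] = [q,r] − [p,r] + [p,q]. For instance
  ∂ade = de − ae + ad,
  ∂cde = de − ce + cd.
The 10×5 boundary matrix has rank 5 and Smith normal form diag(1,1,1,1,1).

Now H_k = ker ∂_k / im ∂_{k+1}, so:

  H_2: rank ker ∂_2 − rank ∂_3 = (5 − 5) − 0 = 0, and there is no ∂_3, so H_2 ≅ 0.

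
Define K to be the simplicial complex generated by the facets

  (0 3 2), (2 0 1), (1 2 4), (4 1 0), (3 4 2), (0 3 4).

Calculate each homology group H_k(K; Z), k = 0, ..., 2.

H_0 ≅ Z,  H_1 = 0,  H_2 ≅ Z.

Take the total order 0 < 1 < 2 < 3 < 4 on the vertex set. Then K (dimension 2) consists of the simplices:

  0-simplices (5): [0], [1], [2], [3], [4]
  1-simplices (9): [0,1], [0,2], [0,3], [0,4], [1,2], [1,4], [2,3], [2,4], [3,4]
  2-simplices (6): [0,1,2], [0,1,4], [0,2,3], [0,3,4], [1,2,4], [2,3,4]

Hence C_0 ≅ Z^5, C_1 ≅ Z^9, C_2 ≅ Z^6.

∂_1: C_1 → C_0 sends each edge [p,q] (with p < q) to q − p. For instance
  ∂[1,2] = [2] − [1].
This gives a 5×9 integer matrix of rank 4; reducing to Smith normal form yields diagonal entries (1,1,1,1).

Boundary ∂_2: C_2 → C_1 maps a triangle to the signed sum of its edges. For instance
  ∂[0,1,2] = [1,2] − [0,2] + [0,1],
  ∂[1,2,4] = [2,4] − [1,4] + [1,2].
The resulting 9×6 matrix has rank 5, and its Smith normal form has invariant factors (1,1,1,1,1).

From H_k ≅ ker(∂_k) / im(∂_{k+1}) we obtain:

  H_0: rank C_0 − rank ∂_1 = 5 − 4 = 1, and the invariant factors of ∂_1 are all 1, so H_0 = Z.
  H_1: rank ker ∂_1 − rank ∂_2 = (9 − 4) − 5 = 0, and the invariant factors of ∂_2 are all 1, so H_1 = 0.
  H_2: rank ker ∂_2 − rank ∂_3 = (6 − 5) − 0 = 1, and there is no ∂_3, so H_2 = Z.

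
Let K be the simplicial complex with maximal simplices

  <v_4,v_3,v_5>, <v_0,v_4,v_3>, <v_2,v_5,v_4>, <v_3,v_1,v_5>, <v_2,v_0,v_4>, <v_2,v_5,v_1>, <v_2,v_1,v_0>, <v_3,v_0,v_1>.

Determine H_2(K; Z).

Fix the vertex order v_0 < v_1 < v_2 < v_3 < v_4 < v_5 and write every simplex with vertices in increasing order. Then dim K = 2 and the simplices of K are:

  0-simplices (6): [v_0], [v_1], [v_2], [v_3], [v_4], [v_5]
  1-simplices (12): [v_0,v_1], [v_0,v_2], [v_0,v_3], [v_0,v_4], [v_1,v_2], [v_1,v_3], [v_1,v_5], [v_2,v_4], [v_2,v_5], [v_3,v_4], [v_3,v_5], [v_4,v_5]
  2-simplices (8): [v_0,v_1,v_2], [v_0,v_1,v_3], [v_0,v_2,v_4], [v_0,v_3,v_4], [v_1,v_2,v_5], [v_1,v_3,v_5], [v_2,v_4,v_5], [v_3,v_4,v_5]

giving chain groups C_0 ≅ Z^6, C_1 ≅ Z^12, C_2 ≅ Z^8.

Boundary ∂_1: C_1 → C_0 maps an edge to its endpoints' difference, ∂[p,q] = q − p. For instance
  ∂[v_2,v_4] = [v_4] − [v_2].
As a 6×12 matrix over Z this has rank 5, with invariant factors (1,1,1,1,1).

The boundary map ∂_2: C_2 → C_1 sends each 2-simplex [p,q,r] to [q,r] − [p,r] + [p,q]. For instance
  ∂[v_0,v_2,v_4] = [v_2,v_4] − [v_0,v_4] + [v_0,v_2],
  ∂[v_1,v_2,v_5] = [v_2,v_5] − [v_1,v_5] + [v_1,v_2].
The resulting 12×8 matrix has rank 7, and its Smith normal form has invariant factors (1,1,1,1,1,1,1).

Now H_k = ker ∂_k / im ∂_{k+1}, so:

  H_2: rank ker ∂_2 − rank ∂_3 = (8 − 7) − 0 = 1, and there is no ∂_3, so H_2 ≅ Z.

H_2 = Z.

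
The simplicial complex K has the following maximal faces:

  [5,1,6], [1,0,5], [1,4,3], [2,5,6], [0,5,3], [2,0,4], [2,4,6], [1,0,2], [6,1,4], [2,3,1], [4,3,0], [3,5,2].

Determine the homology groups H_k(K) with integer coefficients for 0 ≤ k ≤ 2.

K has 7 vertices, 18 edges, 12 triangles.
rank ∂_0 = 0, rank ∂_1 = 6 ⇒ b_0 = 7 − 0 − 6 = 1; all invariant factors of ∂_1 are 1 so no torsion. So H_0 = Z.
rank ∂_1 = 6, rank ∂_2 = 12 ⇒ b_1 = 18 − 6 − 12 = 0; ∂_2 has invariant factor(s) [2] giving torsion. So H_1 = Z/2.
rank ∂_2 = 12, rank ∂_3 = 0 ⇒ b_2 = 12 − 12 − 0 = 0. So H_2 = 0.

H_0 ≅ Z,  H_1 ≅ Z/2,  H_2 = 0.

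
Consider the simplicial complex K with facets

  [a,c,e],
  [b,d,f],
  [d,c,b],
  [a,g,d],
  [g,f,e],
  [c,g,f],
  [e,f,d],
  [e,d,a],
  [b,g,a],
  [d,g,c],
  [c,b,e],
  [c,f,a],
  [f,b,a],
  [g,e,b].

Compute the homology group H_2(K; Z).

We work with the vertex ordering a < b < c < d < e < f < g. The simplices of K, each written with vertices in increasing order, are:

  0-simplices (7): a, b, c, d, e, f, g
  1-simplices (21): ab, ac, ad, ae, af, ag, bc, bd, be, bf, bg, cd, ce, cf, cg, de, df, dg, ef, eg, fg
  2-simplices (14): abf, abg, ace, acf, ade, adg, bcd, bce, bdf, beg, cdg, cfg, def, efg

giving chain groups C_0 ≅ Z^7, C_1 ≅ Z^21, C_2 ≅ Z^14.

∂_1: C_1 → C_0 maps an edge to its endpoints' difference, ∂[p,q] = q − p.
This gives a 7×21 integer matrix of rank 6; reducing to Smith normal form yields diagonal entries (1,1,1,1,1,1).

Boundary ∂_2: C_2 → C_1 maps a triangle to the signed sum of its edges. For instance
  ∂cdg = dg − cg + cd,
  ∂abg = bg − ag + ab.
As a 21×14 matrix over Z this has rank 13, with invariant factors (1,1,1,1,1,1,1,1,1,1,1,1,1).

Now H_k = ker ∂_k / im ∂_{k+1}, so:

  H_2: rank ker ∂_2 − rank ∂_3 = (14 − 13) − 0 = 1, and there is no ∂_3, so H_2 = Z.

H_2 = Z.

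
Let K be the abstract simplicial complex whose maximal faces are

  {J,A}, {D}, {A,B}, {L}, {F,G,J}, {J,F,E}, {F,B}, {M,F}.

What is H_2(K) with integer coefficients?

H_2 = 0.

We work with the vertex ordering A < B < D < E < F < G < J < L < M. The simplices of K, each written with vertices in increasing order, are:

  0-simplices (9): A, B, D, E, F, G, J, L, M
  1-simplices (9): AB, AJ, BF, EF, EJ, FG, FJ, FM, GJ
  2-simplices (2): EFJ, FGJ

Hence C_0 ≅ Z^9, C_1 ≅ Z^9, C_2 ≅ Z^2.

Boundary ∂_1: C_1 → C_0 is given by ∂[p,q] = [q] − [p]. For instance
  ∂FM = M − F.
The resulting 9×9 matrix has rank 6, and its Smith normal form has invariant factors (1,1,1,1,1,1).

Boundary ∂_2: C_2 → C_1 sends each 2-simplex [p,q,r] to [q,r] − [p,r] + [p,q]. For instance
  ∂EFJ = FJ − EJ + EF,
  ∂FGJ = GJ − FJ + FG.
The resulting 9×2 matrix has rank 2, and its Smith normal form has invariant factors (1,1).

Computing H_k = (kernel of ∂_k) / (image of ∂_{k+1}):

  H_2: rank ker ∂_2 − rank ∂_3 = (2 − 2) − 0 = 0, and there is no ∂_3, so H_2 = 0.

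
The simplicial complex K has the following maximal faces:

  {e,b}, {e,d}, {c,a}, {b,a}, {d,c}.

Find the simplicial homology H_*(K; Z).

H_0 ≅ Z,  H_1 ≅ Z.

We work with the vertex ordering a < b < c < d < e. The simplices of K, each written with vertices in increasing order, are:

  0-simplices (5): a, b, c, d, e
  1-simplices (5): ab, ac, be, cd, de

Hence C_0 ≅ Z^5, C_1 ≅ Z^5.

The boundary map ∂_1: C_1 → C_0 sends each edge [p,q] (with p < q) to q − p. For instance
  ∂ac = c − a.
The 5×5 boundary matrix has rank 4 and Smith normal form diag(1,1,1,1).

Now H_k = ker ∂_k / im ∂_{k+1}, so:

  H_0: rank C_0 − rank ∂_1 = 5 − 4 = 1, and the invariant factors of ∂_1 are all 1, so H_0 ≅ Z.
  H_1: rank ker ∂_1 − rank ∂_2 = (5 − 4) − 0 = 1, and there is no ∂_2, so H_1 ≅ Z.

As a check, the Euler characteristic is 5 − 5 = 0, which agrees with 1 − 1 = 0.
(K is a triangulation of the circle S^1.)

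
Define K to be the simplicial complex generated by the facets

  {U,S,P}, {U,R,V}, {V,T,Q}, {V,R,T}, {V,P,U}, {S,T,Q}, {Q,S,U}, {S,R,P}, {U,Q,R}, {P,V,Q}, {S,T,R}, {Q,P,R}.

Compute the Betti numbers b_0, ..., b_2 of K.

K has 7 vertices, 18 edges, 12 triangles.
rank ∂_0 = 0, rank ∂_1 = 6 ⇒ b_0 = 7 − 0 − 6 = 1; all invariant factors of ∂_1 are 1 so no torsion. So H_0 = Z.
rank ∂_1 = 6, rank ∂_2 = 12 ⇒ b_1 = 18 − 6 − 12 = 0; ∂_2 has invariant factor(s) [2] giving torsion. So H_1 = Z_2.
rank ∂_2 = 12, rank ∂_3 = 0 ⇒ b_2 = 12 − 12 − 0 = 0. So H_2 = 0.

b_0 = 1, b_1 = 0, b_2 = 0.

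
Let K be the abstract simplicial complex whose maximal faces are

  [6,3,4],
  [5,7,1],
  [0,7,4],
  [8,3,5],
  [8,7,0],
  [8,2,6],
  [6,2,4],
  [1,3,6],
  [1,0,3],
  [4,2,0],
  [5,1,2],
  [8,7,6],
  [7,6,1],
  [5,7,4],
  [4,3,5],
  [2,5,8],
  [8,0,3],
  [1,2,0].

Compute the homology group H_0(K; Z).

K has 9 vertices, 27 edges, 18 triangles.
rank ∂_0 = 0, rank ∂_1 = 8 ⇒ b_0 = 9 − 0 − 8 = 1; all invariant factors of ∂_1 are 1 so no torsion. So H_0 = Z.

H_0 = Z.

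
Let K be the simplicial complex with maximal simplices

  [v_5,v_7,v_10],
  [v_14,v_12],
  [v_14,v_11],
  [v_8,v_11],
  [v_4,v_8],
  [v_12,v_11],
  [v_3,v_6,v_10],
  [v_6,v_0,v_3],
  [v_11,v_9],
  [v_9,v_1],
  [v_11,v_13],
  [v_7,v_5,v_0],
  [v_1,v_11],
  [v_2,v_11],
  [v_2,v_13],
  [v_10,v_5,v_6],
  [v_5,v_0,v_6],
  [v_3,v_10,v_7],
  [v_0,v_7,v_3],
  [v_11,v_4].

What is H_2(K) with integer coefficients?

Take the total order v_0 < v_1 < v_2 < v_3 < v_4 < v_5 < v_6 < v_7 < v_8 < v_9 < v_10 < v_11 < v_12 < v_13 < v_14 on the vertex set. Then K (dimension 2) consists of the simplices:

  0-simplices (15): [v_0], [v_1], [v_2], [v_3], [v_4], [v_5], [v_6], [v_7], [v_8], [v_9], [v_10], [v_11], [v_12], [v_13], [v_14]
  1-simplices (24): (24 of them)
  2-simplices (8): [v_0,v_3,v_6], [v_0,v_3,v_7], [v_0,v_5,v_6], [v_0,v_5,v_7], [v_3,v_6,v_10], [v_3,v_7,v_10], [v_5,v_6,v_10], [v_5,v_7,v_10]

giving chain groups C_0 ≅ Z^15, C_1 ≅ Z^24, C_2 ≅ Z^8.

The boundary map ∂_1: C_1 → C_0 maps an edge to its endpoints' difference, ∂[p,q] = q − p. For instance
  ∂[v_9,v_11] = [v_11] − [v_9].
As a 15×24 matrix over Z this has rank 13, with invariant factors (1,1,1,1,1,1,1,1,1,1,1,1,1).

The boundary map ∂_2: C_2 → C_1 maps a triangle to the signed sum of its edges. For instance
  ∂[v_5,v_6,v_10] = [v_6,v_10] − [v_5,v_10] + [v_5,v_6],
  ∂[v_0,v_5,v_7] = [v_5,v_7] − [v_0,v_7] + [v_0,v_5].
The resulting 24×8 matrix has rank 7, and its Smith normal form has invariant factors (1,1,1,1,1,1,1).

From H_k ≅ ker(∂_k) / im(∂_{k+1}) we obtain:

  H_2: rank ker ∂_2 − rank ∂_3 = (8 − 7) − 0 = 1, and there is no ∂_3, so H_2 ≅ Z.

H_2 = Z.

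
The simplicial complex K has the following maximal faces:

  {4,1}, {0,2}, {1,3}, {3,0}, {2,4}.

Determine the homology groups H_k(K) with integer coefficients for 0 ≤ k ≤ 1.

Order the vertices as 0 < 1 < 2 < 3 < 4. Listing each simplex with vertices in this order, K has dimension 1 with simplices:

  0-simplices (5): [0], [1], [2], [3], [4]
  1-simplices (5): [0,2], [0,3], [1,3], [1,4], [2,4]

so the chain groups are C_0 ≅ Z^5, C_1 ≅ Z^5.

The boundary map ∂_1: C_1 → C_0 maps an edge to its endpoints' difference, ∂[p,q] = q − p.
This gives a 5×5 integer matrix of rank 4; reducing to Smith normal form yields diagonal entries (1,1,1,1).

Computing H_k = (kernel of ∂_k) / (image of ∂_{k+1}):

  H_0: rank C_0 − rank ∂_1 = 5 − 4 = 1, and the invariant factors of ∂_1 are all 1, so H_0 ≅ Z.
  H_1: rank ker ∂_1 − rank ∂_2 = (5 − 4) − 0 = 1, and there is no ∂_2, so H_1 ≅ Z.

As a check, the Euler characteristic is 5 − 5 = 0, which agrees with 1 − 1 = 0.

H_0 ≅ Z,  H_1 ≅ Z.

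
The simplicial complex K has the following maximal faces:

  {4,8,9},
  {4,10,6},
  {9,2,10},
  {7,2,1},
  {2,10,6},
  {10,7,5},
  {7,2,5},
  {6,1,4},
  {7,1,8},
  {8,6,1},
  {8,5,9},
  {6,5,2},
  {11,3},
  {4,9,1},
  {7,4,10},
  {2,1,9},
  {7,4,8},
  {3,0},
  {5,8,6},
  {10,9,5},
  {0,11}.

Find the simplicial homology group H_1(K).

H_1 = Z^2 ⊕ Z/2Z.

K has 12 vertices, 30 edges, 18 triangles.
rank ∂_1 = 10, rank ∂_2 = 18 ⇒ b_1 = 30 − 10 − 18 = 2; ∂_2 has invariant factor(s) [2] giving torsion. So H_1 ≅ Z^2 ⊕ Z/2Z.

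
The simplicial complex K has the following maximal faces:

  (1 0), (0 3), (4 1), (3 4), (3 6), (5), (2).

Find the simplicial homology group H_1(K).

Fix the vertex order 0 < 1 < 2 < 3 < 4 < 5 < 6 and write every simplex with vertices in increasing order. Then dim K = 1 and the simplices of K are:

  0-simplices (7): [0], [1], [2], [3], [4], [5], [6]
  1-simplices (5): [0,1], [0,3], [1,4], [3,4], [3,6]

giving chain groups C_0 ≅ Z^7, C_1 ≅ Z^5.

∂_1: C_1 → C_0 sends each edge [p,q] (with p < q) to q − p. For instance
  ∂[0,3] = [3] − [0].
The 7×5 boundary matrix has rank 4 and Smith normal form diag(1,1,1,1).

Computing H_k = (kernel of ∂_k) / (image of ∂_{k+1}):

  H_1: rank ker ∂_1 − rank ∂_2 = (5 − 4) − 0 = 1, and there is no ∂_2, so H_1 ≅ Z.

H_1 = Z.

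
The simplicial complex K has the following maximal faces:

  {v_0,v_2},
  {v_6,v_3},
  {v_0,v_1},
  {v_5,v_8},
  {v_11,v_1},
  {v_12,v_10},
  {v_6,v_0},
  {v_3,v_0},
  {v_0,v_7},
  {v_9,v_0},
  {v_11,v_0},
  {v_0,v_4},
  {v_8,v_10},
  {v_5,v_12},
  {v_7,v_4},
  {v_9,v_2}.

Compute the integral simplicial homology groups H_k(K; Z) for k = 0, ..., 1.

Fix the vertex order v_0 < v_1 < v_2 < v_3 < v_4 < v_5 < v_6 < v_7 < v_8 < v_9 < v_10 < v_11 < v_12 and write every simplex with vertices in increasing order. Then dim K = 1 and the simplices of K are:

  0-simplices (13): [v_0], [v_1], [v_2], [v_3], [v_4], [v_5], [v_6], [v_7], [v_8], [v_9], [v_10], [v_11], [v_12]
  1-simplices (16): (16 of them)

so the chain groups are C_0 ≅ Z^13, C_1 ≅ Z^16.

Boundary ∂_1: C_1 → C_0 is given by ∂[p,q] = [q] − [p].
This gives a 13×16 integer matrix of rank 11; reducing to Smith normal form yields diagonal entries (1,1,1,1,1,1,1,1,1,1,1).

Now H_k = ker ∂_k / im ∂_{k+1}, so:

  H_0: rank C_0 − rank ∂_1 = 13 − 11 = 2, and the invariant factors of ∂_1 are all 1, so H_0 = Z^2.
  H_1: rank ker ∂_1 − rank ∂_2 = (16 − 11) − 0 = 5, and there is no ∂_2, so H_1 = Z^5.

H_0 ≅ Z^2,  H_1 ≅ Z^5.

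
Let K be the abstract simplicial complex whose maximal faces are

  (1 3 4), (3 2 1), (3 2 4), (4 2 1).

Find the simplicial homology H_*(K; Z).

H_0 ≅ Z,  H_1 = 0,  H_2 ≅ Z.

We work with the vertex ordering 1 < 2 < 3 < 4. The simplices of K, each written with vertices in increasing order, are:

  0-simplices (4): [1], [2], [3], [4]
  1-simplices (6): [1,2], [1,3], [1,4], [2,3], [2,4], [3,4]
  2-simplices (4): [1,2,3], [1,2,4], [1,3,4], [2,3,4]

giving chain groups C_0 ≅ Z^4, C_1 ≅ Z^6, C_2 ≅ Z^4.

Boundary ∂_1: C_1 → C_0 is given by ∂[p,q] = [q] − [p].
As a 4×6 matrix over Z this has rank 3, with invariant factors (1,1,1).

The boundary map ∂_2: C_2 → C_1 acts by ∂[p,q,r] = [q,r] − [p,r] + [p,q]. For instance
  ∂[2,3,4] = [3,4] − [2,4] + [2,3],
  ∂[1,2,4] = [2,4] − [1,4] + [1,2].
The 6×4 boundary matrix has rank 3 and Smith normal form diag(1,1,1).

Reading off H_k = ker ∂_k / im ∂_{k+1}:

  H_0: rank C_0 − rank ∂_1 = 4 − 3 = 1, and the invariant factors of ∂_1 are all 1, so H_0 = Z.
  H_1: rank ker ∂_1 − rank ∂_2 = (6 − 3) − 3 = 0, and the invariant factors of ∂_2 are all 1, so H_1 = 0.
  H_2: rank ker ∂_2 − rank ∂_3 = (4 − 3) − 0 = 1, and there is no ∂_3, so H_2 = Z.

As a check, the Euler characteristic is 4 − 6 + 4 = 2, which agrees with 1 − 0 + 1 = 2.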